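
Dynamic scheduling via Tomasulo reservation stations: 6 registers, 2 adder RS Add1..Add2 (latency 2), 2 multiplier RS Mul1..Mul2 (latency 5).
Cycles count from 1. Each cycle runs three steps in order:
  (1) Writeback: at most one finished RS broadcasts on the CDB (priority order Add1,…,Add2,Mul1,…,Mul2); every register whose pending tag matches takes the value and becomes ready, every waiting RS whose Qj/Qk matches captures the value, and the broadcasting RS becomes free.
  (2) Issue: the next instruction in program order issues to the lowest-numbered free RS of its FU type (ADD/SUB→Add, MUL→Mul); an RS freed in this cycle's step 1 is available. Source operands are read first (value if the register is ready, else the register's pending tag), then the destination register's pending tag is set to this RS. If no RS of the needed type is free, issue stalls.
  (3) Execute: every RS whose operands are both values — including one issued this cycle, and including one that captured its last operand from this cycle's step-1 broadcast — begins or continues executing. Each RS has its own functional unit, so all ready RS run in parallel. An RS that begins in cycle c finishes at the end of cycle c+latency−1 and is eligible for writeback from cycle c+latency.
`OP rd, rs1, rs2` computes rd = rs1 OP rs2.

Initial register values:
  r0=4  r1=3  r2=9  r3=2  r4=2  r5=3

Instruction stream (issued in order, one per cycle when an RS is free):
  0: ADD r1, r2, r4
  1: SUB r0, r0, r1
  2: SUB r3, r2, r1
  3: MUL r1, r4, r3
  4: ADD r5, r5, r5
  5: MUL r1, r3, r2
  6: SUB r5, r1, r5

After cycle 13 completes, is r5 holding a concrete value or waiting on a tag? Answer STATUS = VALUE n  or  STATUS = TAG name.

cycle 1: issue ADD r1<-Add1 // r0:4,r1:Add1,r2:9,r3:2,r4:2,r5:3
cycle 2: issue SUB r0<-Add2 // r0:Add2,r1:Add1,r2:9,r3:2,r4:2,r5:3
cycle 3: CDB Add1=11; issue SUB r3<-Add1 // r0:Add2,r1:11,r2:9,r3:Add1,r4:2,r5:3
cycle 4: issue MUL r1<-Mul1 // r0:Add2,r1:Mul1,r2:9,r3:Add1,r4:2,r5:3
cycle 5: CDB Add1=-2; issue ADD r5<-Add1 // r0:Add2,r1:Mul1,r2:9,r3:-2,r4:2,r5:Add1
cycle 6: CDB Add2=-7; issue MUL r1<-Mul2 // r0:-7,r1:Mul2,r2:9,r3:-2,r4:2,r5:Add1
cycle 7: CDB Add1=6; issue SUB r5<-Add1 // r0:-7,r1:Mul2,r2:9,r3:-2,r4:2,r5:Add1
cycle 8: - // r0:-7,r1:Mul2,r2:9,r3:-2,r4:2,r5:Add1
cycle 9: - // r0:-7,r1:Mul2,r2:9,r3:-2,r4:2,r5:Add1
cycle 10: CDB Mul1=-4 // r0:-7,r1:Mul2,r2:9,r3:-2,r4:2,r5:Add1
cycle 11: CDB Mul2=-18 // r0:-7,r1:-18,r2:9,r3:-2,r4:2,r5:Add1
cycle 12: - // r0:-7,r1:-18,r2:9,r3:-2,r4:2,r5:Add1
cycle 13: CDB Add1=-24 // r0:-7,r1:-18,r2:9,r3:-2,r4:2,r5:-24

STATUS = VALUE -24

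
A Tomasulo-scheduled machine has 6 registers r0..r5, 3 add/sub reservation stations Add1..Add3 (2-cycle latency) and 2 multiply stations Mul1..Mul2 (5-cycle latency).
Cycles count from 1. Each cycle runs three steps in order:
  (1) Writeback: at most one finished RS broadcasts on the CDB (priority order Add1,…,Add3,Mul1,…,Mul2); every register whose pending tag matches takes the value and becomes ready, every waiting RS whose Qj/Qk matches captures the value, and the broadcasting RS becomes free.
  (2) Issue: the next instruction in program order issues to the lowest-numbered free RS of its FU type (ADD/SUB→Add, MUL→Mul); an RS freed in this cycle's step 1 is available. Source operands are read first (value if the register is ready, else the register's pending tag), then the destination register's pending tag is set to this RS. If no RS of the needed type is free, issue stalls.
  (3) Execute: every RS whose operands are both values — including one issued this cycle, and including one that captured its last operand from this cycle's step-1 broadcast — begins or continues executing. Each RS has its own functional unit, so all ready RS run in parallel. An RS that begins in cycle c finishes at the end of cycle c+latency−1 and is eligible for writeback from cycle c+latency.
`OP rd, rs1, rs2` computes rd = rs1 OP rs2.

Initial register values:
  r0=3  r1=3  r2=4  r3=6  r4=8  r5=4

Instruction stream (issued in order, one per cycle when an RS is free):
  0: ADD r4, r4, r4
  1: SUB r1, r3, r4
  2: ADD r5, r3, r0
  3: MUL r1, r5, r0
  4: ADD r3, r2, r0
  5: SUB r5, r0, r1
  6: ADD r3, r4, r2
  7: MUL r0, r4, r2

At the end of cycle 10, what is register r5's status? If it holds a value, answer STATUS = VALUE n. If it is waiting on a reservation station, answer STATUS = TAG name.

STATUS = TAG Add2

c1: issue ADD r4<-Add1 | r0:3,r1:3,r2:4,r3:6,r4:Add1,r5:4
c2: issue SUB r1<-Add2 | r0:3,r1:Add2,r2:4,r3:6,r4:Add1,r5:4
c3: CDB Add1=16; issue ADD r5<-Add1 | r0:3,r1:Add2,r2:4,r3:6,r4:16,r5:Add1
c4: issue MUL r1<-Mul1 | r0:3,r1:Mul1,r2:4,r3:6,r4:16,r5:Add1
c5: CDB Add1=9; issue ADD r3<-Add1 | r0:3,r1:Mul1,r2:4,r3:Add1,r4:16,r5:9
c6: CDB Add2=-10; issue SUB r5<-Add2 | r0:3,r1:Mul1,r2:4,r3:Add1,r4:16,r5:Add2
c7: CDB Add1=7; issue ADD r3<-Add1 | r0:3,r1:Mul1,r2:4,r3:Add1,r4:16,r5:Add2
c8: issue MUL r0<-Mul2 | r0:Mul2,r1:Mul1,r2:4,r3:Add1,r4:16,r5:Add2
c9: CDB Add1=20 | r0:Mul2,r1:Mul1,r2:4,r3:20,r4:16,r5:Add2
c10: CDB Mul1=27 | r0:Mul2,r1:27,r2:4,r3:20,r4:16,r5:Add2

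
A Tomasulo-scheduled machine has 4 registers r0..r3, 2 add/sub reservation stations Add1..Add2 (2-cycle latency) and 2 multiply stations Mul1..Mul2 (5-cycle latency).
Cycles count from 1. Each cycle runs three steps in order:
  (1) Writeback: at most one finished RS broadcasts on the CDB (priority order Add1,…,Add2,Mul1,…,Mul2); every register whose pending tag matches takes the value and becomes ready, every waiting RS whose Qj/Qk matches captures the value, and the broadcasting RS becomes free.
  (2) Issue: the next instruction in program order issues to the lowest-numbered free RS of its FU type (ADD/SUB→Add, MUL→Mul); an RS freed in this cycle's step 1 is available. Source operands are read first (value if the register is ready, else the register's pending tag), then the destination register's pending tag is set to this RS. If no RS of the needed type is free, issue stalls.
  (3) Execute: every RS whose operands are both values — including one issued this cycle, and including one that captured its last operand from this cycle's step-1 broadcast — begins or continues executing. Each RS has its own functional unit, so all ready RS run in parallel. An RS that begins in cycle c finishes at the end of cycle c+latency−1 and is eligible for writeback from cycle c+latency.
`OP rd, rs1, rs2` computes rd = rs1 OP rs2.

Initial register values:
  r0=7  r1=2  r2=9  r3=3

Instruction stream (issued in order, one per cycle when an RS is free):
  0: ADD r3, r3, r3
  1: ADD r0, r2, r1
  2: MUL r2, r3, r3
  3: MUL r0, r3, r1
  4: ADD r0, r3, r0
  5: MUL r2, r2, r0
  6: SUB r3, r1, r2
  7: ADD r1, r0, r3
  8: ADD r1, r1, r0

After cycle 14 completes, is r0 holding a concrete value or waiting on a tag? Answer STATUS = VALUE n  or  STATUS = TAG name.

STATUS = VALUE 18

c1: issue ADD r3<-Add1 | r0:7,r1:2,r2:9,r3:Add1
c2: issue ADD r0<-Add2 | r0:Add2,r1:2,r2:9,r3:Add1
c3: CDB Add1=6; issue MUL r2<-Mul1 | r0:Add2,r1:2,r2:Mul1,r3:6
c4: CDB Add2=11; issue MUL r0<-Mul2 | r0:Mul2,r1:2,r2:Mul1,r3:6
c5: issue ADD r0<-Add1 | r0:Add1,r1:2,r2:Mul1,r3:6
c6: stall | r0:Add1,r1:2,r2:Mul1,r3:6
c7: stall | r0:Add1,r1:2,r2:Mul1,r3:6
c8: CDB Mul1=36; issue MUL r2<-Mul1 | r0:Add1,r1:2,r2:Mul1,r3:6
c9: CDB Mul2=12; issue SUB r3<-Add2 | r0:Add1,r1:2,r2:Mul1,r3:Add2
c10: stall | r0:Add1,r1:2,r2:Mul1,r3:Add2
c11: CDB Add1=18; issue ADD r1<-Add1 | r0:18,r1:Add1,r2:Mul1,r3:Add2
c12: stall | r0:18,r1:Add1,r2:Mul1,r3:Add2
c13: stall | r0:18,r1:Add1,r2:Mul1,r3:Add2
c14: stall | r0:18,r1:Add1,r2:Mul1,r3:Add2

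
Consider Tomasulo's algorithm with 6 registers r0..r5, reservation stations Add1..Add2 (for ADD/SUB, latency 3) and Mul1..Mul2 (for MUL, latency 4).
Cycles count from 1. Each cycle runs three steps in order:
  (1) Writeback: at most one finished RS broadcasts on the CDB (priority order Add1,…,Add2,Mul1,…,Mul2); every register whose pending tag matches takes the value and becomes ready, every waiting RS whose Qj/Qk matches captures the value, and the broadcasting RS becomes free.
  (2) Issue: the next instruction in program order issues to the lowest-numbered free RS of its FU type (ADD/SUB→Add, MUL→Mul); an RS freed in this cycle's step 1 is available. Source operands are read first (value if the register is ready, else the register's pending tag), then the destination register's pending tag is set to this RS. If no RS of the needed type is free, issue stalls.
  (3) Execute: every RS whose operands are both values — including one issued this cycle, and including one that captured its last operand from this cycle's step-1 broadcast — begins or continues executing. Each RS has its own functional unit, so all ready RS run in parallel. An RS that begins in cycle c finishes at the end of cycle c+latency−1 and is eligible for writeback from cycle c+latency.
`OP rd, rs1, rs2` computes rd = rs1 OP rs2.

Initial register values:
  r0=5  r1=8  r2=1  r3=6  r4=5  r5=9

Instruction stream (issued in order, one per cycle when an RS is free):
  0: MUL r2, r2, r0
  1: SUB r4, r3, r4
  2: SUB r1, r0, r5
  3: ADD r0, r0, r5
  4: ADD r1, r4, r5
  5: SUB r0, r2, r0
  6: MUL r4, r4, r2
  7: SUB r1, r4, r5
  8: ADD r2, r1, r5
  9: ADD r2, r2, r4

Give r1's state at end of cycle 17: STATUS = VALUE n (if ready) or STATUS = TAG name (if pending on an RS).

STATUS = VALUE -4

c1: issue MUL r2<-Mul1 | r0:5,r1:8,r2:Mul1,r3:6,r4:5,r5:9
c2: issue SUB r4<-Add1 | r0:5,r1:8,r2:Mul1,r3:6,r4:Add1,r5:9
c3: issue SUB r1<-Add2 | r0:5,r1:Add2,r2:Mul1,r3:6,r4:Add1,r5:9
c4: stall | r0:5,r1:Add2,r2:Mul1,r3:6,r4:Add1,r5:9
c5: CDB Add1=1; issue ADD r0<-Add1 | r0:Add1,r1:Add2,r2:Mul1,r3:6,r4:1,r5:9
c6: CDB Add2=-4; issue ADD r1<-Add2 | r0:Add1,r1:Add2,r2:Mul1,r3:6,r4:1,r5:9
c7: CDB Mul1=5; stall | r0:Add1,r1:Add2,r2:5,r3:6,r4:1,r5:9
c8: CDB Add1=14; issue SUB r0<-Add1 | r0:Add1,r1:Add2,r2:5,r3:6,r4:1,r5:9
c9: CDB Add2=10; issue MUL r4<-Mul1 | r0:Add1,r1:10,r2:5,r3:6,r4:Mul1,r5:9
c10: issue SUB r1<-Add2 | r0:Add1,r1:Add2,r2:5,r3:6,r4:Mul1,r5:9
c11: CDB Add1=-9; issue ADD r2<-Add1 | r0:-9,r1:Add2,r2:Add1,r3:6,r4:Mul1,r5:9
c12: stall | r0:-9,r1:Add2,r2:Add1,r3:6,r4:Mul1,r5:9
c13: CDB Mul1=5; stall | r0:-9,r1:Add2,r2:Add1,r3:6,r4:5,r5:9
c14: stall | r0:-9,r1:Add2,r2:Add1,r3:6,r4:5,r5:9
c15: stall | r0:-9,r1:Add2,r2:Add1,r3:6,r4:5,r5:9
c16: CDB Add2=-4; issue ADD r2<-Add2 | r0:-9,r1:-4,r2:Add2,r3:6,r4:5,r5:9
c17: - | r0:-9,r1:-4,r2:Add2,r3:6,r4:5,r5:9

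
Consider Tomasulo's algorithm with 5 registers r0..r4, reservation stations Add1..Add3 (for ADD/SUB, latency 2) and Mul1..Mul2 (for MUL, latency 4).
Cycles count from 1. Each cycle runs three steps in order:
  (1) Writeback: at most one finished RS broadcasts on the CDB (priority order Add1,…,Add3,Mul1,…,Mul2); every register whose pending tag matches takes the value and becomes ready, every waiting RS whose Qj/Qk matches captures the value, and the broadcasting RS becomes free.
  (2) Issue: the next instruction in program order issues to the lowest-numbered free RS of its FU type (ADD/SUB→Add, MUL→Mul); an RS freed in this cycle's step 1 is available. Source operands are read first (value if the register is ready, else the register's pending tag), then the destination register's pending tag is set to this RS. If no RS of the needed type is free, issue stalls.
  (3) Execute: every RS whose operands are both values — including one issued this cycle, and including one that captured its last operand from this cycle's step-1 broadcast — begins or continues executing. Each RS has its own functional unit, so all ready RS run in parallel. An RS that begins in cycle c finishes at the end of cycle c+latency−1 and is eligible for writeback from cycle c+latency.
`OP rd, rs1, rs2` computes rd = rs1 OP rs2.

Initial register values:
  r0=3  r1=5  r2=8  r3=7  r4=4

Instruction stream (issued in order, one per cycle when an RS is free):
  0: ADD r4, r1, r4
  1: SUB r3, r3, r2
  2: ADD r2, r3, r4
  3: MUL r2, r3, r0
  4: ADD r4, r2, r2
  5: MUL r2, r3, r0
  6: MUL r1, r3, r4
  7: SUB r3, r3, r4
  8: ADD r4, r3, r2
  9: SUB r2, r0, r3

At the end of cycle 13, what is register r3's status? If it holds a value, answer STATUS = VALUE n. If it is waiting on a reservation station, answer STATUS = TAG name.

STATUS = VALUE 5

cycle 1: issue ADD r4<-Add1 // r0:3,r1:5,r2:8,r3:7,r4:Add1
cycle 2: issue SUB r3<-Add2 // r0:3,r1:5,r2:8,r3:Add2,r4:Add1
cycle 3: CDB Add1=9; issue ADD r2<-Add1 // r0:3,r1:5,r2:Add1,r3:Add2,r4:9
cycle 4: CDB Add2=-1; issue MUL r2<-Mul1 // r0:3,r1:5,r2:Mul1,r3:-1,r4:9
cycle 5: issue ADD r4<-Add2 // r0:3,r1:5,r2:Mul1,r3:-1,r4:Add2
cycle 6: CDB Add1=8; issue MUL r2<-Mul2 // r0:3,r1:5,r2:Mul2,r3:-1,r4:Add2
cycle 7: stall // r0:3,r1:5,r2:Mul2,r3:-1,r4:Add2
cycle 8: CDB Mul1=-3; issue MUL r1<-Mul1 // r0:3,r1:Mul1,r2:Mul2,r3:-1,r4:Add2
cycle 9: issue SUB r3<-Add1 // r0:3,r1:Mul1,r2:Mul2,r3:Add1,r4:Add2
cycle 10: CDB Add2=-6; issue ADD r4<-Add2 // r0:3,r1:Mul1,r2:Mul2,r3:Add1,r4:Add2
cycle 11: CDB Mul2=-3; issue SUB r2<-Add3 // r0:3,r1:Mul1,r2:Add3,r3:Add1,r4:Add2
cycle 12: CDB Add1=5 // r0:3,r1:Mul1,r2:Add3,r3:5,r4:Add2
cycle 13: - // r0:3,r1:Mul1,r2:Add3,r3:5,r4:Add2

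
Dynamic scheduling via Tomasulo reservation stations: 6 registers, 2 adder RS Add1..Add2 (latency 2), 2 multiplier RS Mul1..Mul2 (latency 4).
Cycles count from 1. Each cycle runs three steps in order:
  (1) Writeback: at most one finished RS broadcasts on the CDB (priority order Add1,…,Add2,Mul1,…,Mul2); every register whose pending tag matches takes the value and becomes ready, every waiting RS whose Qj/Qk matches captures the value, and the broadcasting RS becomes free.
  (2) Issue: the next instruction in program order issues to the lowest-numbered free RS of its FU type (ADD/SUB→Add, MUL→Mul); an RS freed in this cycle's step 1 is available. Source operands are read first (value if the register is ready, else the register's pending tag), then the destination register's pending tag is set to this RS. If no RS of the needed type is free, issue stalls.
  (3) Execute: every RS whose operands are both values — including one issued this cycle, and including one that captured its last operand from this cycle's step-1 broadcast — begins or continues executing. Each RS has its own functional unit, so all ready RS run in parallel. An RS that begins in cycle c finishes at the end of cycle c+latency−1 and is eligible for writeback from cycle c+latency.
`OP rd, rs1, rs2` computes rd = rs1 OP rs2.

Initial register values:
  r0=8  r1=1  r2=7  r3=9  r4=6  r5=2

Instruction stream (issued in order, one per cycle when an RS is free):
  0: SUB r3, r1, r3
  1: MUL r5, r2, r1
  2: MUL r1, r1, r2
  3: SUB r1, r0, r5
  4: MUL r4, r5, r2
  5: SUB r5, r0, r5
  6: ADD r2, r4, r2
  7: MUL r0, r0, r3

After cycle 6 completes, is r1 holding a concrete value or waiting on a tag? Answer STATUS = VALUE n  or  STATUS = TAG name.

  c1: issue SUB r3<-Add1  regs: r0:8,r1:1,r2:7,r3:Add1,r4:6,r5:2
  c2: issue MUL r5<-Mul1  regs: r0:8,r1:1,r2:7,r3:Add1,r4:6,r5:Mul1
  c3: CDB Add1=-8; issue MUL r1<-Mul2  regs: r0:8,r1:Mul2,r2:7,r3:-8,r4:6,r5:Mul1
  c4: issue SUB r1<-Add1  regs: r0:8,r1:Add1,r2:7,r3:-8,r4:6,r5:Mul1
  c5: stall  regs: r0:8,r1:Add1,r2:7,r3:-8,r4:6,r5:Mul1
  c6: CDB Mul1=7; issue MUL r4<-Mul1  regs: r0:8,r1:Add1,r2:7,r3:-8,r4:Mul1,r5:7

STATUS = TAG Add1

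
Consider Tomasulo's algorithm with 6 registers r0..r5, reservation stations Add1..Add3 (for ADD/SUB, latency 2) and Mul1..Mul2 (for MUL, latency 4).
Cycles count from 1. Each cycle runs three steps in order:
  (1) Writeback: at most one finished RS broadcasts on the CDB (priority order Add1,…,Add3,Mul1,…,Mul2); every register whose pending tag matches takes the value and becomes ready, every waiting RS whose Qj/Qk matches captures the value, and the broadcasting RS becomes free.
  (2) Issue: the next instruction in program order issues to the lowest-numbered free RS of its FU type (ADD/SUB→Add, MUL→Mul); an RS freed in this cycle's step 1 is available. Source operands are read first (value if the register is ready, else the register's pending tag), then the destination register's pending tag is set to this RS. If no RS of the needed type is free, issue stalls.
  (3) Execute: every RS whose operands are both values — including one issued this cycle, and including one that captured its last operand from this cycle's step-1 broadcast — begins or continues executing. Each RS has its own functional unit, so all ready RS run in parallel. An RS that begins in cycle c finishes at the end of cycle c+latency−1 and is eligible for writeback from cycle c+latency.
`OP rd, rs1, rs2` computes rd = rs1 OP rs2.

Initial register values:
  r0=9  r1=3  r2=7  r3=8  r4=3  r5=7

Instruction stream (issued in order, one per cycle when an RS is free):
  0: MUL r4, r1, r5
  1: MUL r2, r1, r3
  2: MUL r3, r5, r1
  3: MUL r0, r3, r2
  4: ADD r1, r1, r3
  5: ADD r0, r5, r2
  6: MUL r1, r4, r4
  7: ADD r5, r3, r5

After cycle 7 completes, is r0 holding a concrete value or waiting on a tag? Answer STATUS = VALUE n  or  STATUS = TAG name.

STATUS = TAG Mul2

  c1: issue MUL r4<-Mul1  regs: r0:9,r1:3,r2:7,r3:8,r4:Mul1,r5:7
  c2: issue MUL r2<-Mul2  regs: r0:9,r1:3,r2:Mul2,r3:8,r4:Mul1,r5:7
  c3: stall  regs: r0:9,r1:3,r2:Mul2,r3:8,r4:Mul1,r5:7
  c4: stall  regs: r0:9,r1:3,r2:Mul2,r3:8,r4:Mul1,r5:7
  c5: CDB Mul1=21; issue MUL r3<-Mul1  regs: r0:9,r1:3,r2:Mul2,r3:Mul1,r4:21,r5:7
  c6: CDB Mul2=24; issue MUL r0<-Mul2  regs: r0:Mul2,r1:3,r2:24,r3:Mul1,r4:21,r5:7
  c7: issue ADD r1<-Add1  regs: r0:Mul2,r1:Add1,r2:24,r3:Mul1,r4:21,r5:7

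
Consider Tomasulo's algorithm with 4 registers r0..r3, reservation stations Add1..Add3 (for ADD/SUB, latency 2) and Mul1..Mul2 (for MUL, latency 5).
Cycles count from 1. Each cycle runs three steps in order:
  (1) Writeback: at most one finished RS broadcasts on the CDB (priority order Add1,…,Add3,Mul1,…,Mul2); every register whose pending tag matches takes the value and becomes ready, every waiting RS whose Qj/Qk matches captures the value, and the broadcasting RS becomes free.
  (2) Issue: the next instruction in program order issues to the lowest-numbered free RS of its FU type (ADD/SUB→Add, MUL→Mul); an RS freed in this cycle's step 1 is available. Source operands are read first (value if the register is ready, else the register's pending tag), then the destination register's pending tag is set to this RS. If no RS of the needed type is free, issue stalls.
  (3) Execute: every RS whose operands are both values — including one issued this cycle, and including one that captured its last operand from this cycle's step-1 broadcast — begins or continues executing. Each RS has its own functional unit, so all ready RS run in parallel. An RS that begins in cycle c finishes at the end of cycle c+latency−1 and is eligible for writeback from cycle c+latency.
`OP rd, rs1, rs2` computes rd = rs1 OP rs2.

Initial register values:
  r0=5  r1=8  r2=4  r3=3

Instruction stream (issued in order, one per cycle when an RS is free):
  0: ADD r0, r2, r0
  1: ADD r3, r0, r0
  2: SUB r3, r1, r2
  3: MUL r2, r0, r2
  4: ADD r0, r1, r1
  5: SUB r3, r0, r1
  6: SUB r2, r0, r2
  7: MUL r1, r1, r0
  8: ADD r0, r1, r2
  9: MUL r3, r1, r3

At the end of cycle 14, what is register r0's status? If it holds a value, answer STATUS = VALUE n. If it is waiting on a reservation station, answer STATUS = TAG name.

c1: issue ADD r0<-Add1 | r0:Add1,r1:8,r2:4,r3:3
c2: issue ADD r3<-Add2 | r0:Add1,r1:8,r2:4,r3:Add2
c3: CDB Add1=9; issue SUB r3<-Add1 | r0:9,r1:8,r2:4,r3:Add1
c4: issue MUL r2<-Mul1 | r0:9,r1:8,r2:Mul1,r3:Add1
c5: CDB Add1=4; issue ADD r0<-Add1 | r0:Add1,r1:8,r2:Mul1,r3:4
c6: CDB Add2=18; issue SUB r3<-Add2 | r0:Add1,r1:8,r2:Mul1,r3:Add2
c7: CDB Add1=16; issue SUB r2<-Add1 | r0:16,r1:8,r2:Add1,r3:Add2
c8: issue MUL r1<-Mul2 | r0:16,r1:Mul2,r2:Add1,r3:Add2
c9: CDB Add2=8; issue ADD r0<-Add2 | r0:Add2,r1:Mul2,r2:Add1,r3:8
c10: CDB Mul1=36; issue MUL r3<-Mul1 | r0:Add2,r1:Mul2,r2:Add1,r3:Mul1
c11: - | r0:Add2,r1:Mul2,r2:Add1,r3:Mul1
c12: CDB Add1=-20 | r0:Add2,r1:Mul2,r2:-20,r3:Mul1
c13: CDB Mul2=128 | r0:Add2,r1:128,r2:-20,r3:Mul1
c14: - | r0:Add2,r1:128,r2:-20,r3:Mul1

STATUS = TAG Add2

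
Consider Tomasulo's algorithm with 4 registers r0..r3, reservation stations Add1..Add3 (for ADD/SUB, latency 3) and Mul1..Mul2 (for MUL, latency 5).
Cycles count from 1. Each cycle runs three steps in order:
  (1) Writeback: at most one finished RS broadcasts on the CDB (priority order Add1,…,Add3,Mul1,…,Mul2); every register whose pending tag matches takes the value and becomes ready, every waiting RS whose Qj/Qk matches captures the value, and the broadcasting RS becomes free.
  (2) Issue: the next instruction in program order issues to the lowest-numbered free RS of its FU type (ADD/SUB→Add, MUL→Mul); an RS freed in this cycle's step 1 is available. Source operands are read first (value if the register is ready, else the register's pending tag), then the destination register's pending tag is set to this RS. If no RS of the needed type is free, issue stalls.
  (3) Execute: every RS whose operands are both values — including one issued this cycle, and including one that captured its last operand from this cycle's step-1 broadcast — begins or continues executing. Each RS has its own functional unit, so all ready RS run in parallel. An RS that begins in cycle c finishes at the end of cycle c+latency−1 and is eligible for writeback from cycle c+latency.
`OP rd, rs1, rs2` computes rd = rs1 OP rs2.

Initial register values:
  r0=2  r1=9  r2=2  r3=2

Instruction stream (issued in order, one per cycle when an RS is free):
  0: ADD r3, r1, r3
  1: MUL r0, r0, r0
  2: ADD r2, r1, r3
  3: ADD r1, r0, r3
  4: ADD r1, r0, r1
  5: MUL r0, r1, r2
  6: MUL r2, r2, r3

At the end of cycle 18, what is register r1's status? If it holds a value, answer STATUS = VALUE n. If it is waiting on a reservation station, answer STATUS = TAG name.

  c1: issue ADD r3<-Add1  regs: r0:2,r1:9,r2:2,r3:Add1
  c2: issue MUL r0<-Mul1  regs: r0:Mul1,r1:9,r2:2,r3:Add1
  c3: issue ADD r2<-Add2  regs: r0:Mul1,r1:9,r2:Add2,r3:Add1
  c4: CDB Add1=11; issue ADD r1<-Add1  regs: r0:Mul1,r1:Add1,r2:Add2,r3:11
  c5: issue ADD r1<-Add3  regs: r0:Mul1,r1:Add3,r2:Add2,r3:11
  c6: issue MUL r0<-Mul2  regs: r0:Mul2,r1:Add3,r2:Add2,r3:11
  c7: CDB Add2=20; stall  regs: r0:Mul2,r1:Add3,r2:20,r3:11
  c8: CDB Mul1=4; issue MUL r2<-Mul1  regs: r0:Mul2,r1:Add3,r2:Mul1,r3:11
  c9: -  regs: r0:Mul2,r1:Add3,r2:Mul1,r3:11
  c10: -  regs: r0:Mul2,r1:Add3,r2:Mul1,r3:11
  c11: CDB Add1=15  regs: r0:Mul2,r1:Add3,r2:Mul1,r3:11
  c12: -  regs: r0:Mul2,r1:Add3,r2:Mul1,r3:11
  c13: CDB Mul1=220  regs: r0:Mul2,r1:Add3,r2:220,r3:11
  c14: CDB Add3=19  regs: r0:Mul2,r1:19,r2:220,r3:11
  c15: -  regs: r0:Mul2,r1:19,r2:220,r3:11
  c16: -  regs: r0:Mul2,r1:19,r2:220,r3:11
  c17: -  regs: r0:Mul2,r1:19,r2:220,r3:11
  c18: -  regs: r0:Mul2,r1:19,r2:220,r3:11

STATUS = VALUE 19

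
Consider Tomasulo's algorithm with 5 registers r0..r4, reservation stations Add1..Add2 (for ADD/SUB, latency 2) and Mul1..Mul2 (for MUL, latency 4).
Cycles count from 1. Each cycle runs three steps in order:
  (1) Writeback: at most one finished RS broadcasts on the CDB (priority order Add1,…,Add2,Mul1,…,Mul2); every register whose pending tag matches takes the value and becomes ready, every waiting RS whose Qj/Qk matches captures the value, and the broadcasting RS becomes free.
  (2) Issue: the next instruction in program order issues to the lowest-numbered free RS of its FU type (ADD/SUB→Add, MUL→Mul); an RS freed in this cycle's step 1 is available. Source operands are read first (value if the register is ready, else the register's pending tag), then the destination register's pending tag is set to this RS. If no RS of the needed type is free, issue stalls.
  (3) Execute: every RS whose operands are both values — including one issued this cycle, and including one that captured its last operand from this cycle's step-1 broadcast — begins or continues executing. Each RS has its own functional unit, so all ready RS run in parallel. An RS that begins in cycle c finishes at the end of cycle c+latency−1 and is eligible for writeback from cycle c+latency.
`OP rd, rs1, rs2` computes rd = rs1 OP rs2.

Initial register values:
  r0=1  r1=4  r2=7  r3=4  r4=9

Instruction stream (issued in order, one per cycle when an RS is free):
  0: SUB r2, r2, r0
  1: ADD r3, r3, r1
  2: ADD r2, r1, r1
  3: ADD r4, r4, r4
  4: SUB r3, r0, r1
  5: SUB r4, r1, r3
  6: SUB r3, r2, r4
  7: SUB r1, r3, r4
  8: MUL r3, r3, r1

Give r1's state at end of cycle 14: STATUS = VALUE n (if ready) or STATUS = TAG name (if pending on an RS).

cycle 1: issue SUB r2<-Add1 // r0:1,r1:4,r2:Add1,r3:4,r4:9
cycle 2: issue ADD r3<-Add2 // r0:1,r1:4,r2:Add1,r3:Add2,r4:9
cycle 3: CDB Add1=6; issue ADD r2<-Add1 // r0:1,r1:4,r2:Add1,r3:Add2,r4:9
cycle 4: CDB Add2=8; issue ADD r4<-Add2 // r0:1,r1:4,r2:Add1,r3:8,r4:Add2
cycle 5: CDB Add1=8; issue SUB r3<-Add1 // r0:1,r1:4,r2:8,r3:Add1,r4:Add2
cycle 6: CDB Add2=18; issue SUB r4<-Add2 // r0:1,r1:4,r2:8,r3:Add1,r4:Add2
cycle 7: CDB Add1=-3; issue SUB r3<-Add1 // r0:1,r1:4,r2:8,r3:Add1,r4:Add2
cycle 8: stall // r0:1,r1:4,r2:8,r3:Add1,r4:Add2
cycle 9: CDB Add2=7; issue SUB r1<-Add2 // r0:1,r1:Add2,r2:8,r3:Add1,r4:7
cycle 10: issue MUL r3<-Mul1 // r0:1,r1:Add2,r2:8,r3:Mul1,r4:7
cycle 11: CDB Add1=1 // r0:1,r1:Add2,r2:8,r3:Mul1,r4:7
cycle 12: - // r0:1,r1:Add2,r2:8,r3:Mul1,r4:7
cycle 13: CDB Add2=-6 // r0:1,r1:-6,r2:8,r3:Mul1,r4:7
cycle 14: - // r0:1,r1:-6,r2:8,r3:Mul1,r4:7

STATUS = VALUE -6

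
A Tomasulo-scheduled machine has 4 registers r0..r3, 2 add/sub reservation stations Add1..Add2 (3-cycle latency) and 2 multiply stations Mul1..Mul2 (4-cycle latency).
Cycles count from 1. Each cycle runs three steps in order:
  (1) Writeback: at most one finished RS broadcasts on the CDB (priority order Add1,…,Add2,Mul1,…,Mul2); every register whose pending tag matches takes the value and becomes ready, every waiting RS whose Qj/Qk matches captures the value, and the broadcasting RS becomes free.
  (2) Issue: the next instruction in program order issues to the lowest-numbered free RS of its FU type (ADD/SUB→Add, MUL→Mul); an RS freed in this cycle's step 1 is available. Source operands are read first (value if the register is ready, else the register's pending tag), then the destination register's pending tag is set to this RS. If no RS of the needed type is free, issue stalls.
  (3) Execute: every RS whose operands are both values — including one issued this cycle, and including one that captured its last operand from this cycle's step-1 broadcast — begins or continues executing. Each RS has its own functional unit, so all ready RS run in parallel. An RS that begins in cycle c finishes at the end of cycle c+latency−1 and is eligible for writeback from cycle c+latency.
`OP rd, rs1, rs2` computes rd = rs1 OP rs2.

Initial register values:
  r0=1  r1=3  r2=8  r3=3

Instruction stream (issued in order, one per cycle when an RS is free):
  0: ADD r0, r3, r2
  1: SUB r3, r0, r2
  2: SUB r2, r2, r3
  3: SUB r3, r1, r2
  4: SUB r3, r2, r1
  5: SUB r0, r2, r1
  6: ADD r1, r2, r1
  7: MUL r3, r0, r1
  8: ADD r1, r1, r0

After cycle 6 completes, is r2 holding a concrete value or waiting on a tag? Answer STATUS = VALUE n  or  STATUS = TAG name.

STATUS = TAG Add1

cycle 1: issue ADD r0<-Add1 // r0:Add1,r1:3,r2:8,r3:3
cycle 2: issue SUB r3<-Add2 // r0:Add1,r1:3,r2:8,r3:Add2
cycle 3: stall // r0:Add1,r1:3,r2:8,r3:Add2
cycle 4: CDB Add1=11; issue SUB r2<-Add1 // r0:11,r1:3,r2:Add1,r3:Add2
cycle 5: stall // r0:11,r1:3,r2:Add1,r3:Add2
cycle 6: stall // r0:11,r1:3,r2:Add1,r3:Add2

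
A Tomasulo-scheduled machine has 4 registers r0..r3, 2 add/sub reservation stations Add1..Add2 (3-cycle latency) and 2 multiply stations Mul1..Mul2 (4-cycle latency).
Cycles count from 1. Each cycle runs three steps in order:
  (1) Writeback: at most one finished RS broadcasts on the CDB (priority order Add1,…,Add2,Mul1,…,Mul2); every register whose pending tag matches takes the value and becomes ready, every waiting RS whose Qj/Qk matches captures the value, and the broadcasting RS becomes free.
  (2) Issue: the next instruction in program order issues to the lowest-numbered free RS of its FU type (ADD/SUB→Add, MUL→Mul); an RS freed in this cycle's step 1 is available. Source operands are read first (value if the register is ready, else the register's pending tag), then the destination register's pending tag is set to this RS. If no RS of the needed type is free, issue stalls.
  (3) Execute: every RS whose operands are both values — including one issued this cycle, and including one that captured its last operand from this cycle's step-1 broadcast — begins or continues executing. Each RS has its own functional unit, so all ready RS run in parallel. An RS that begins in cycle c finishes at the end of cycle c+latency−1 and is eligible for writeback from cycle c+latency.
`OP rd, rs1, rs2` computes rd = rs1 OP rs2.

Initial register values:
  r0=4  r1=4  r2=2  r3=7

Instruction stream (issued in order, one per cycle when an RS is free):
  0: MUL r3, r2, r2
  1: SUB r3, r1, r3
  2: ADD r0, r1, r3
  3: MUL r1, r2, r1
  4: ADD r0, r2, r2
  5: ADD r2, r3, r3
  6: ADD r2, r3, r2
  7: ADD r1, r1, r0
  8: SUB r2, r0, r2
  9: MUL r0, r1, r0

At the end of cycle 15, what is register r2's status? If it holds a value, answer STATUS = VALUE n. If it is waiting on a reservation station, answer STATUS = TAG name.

cycle 1: issue MUL r3<-Mul1 // r0:4,r1:4,r2:2,r3:Mul1
cycle 2: issue SUB r3<-Add1 // r0:4,r1:4,r2:2,r3:Add1
cycle 3: issue ADD r0<-Add2 // r0:Add2,r1:4,r2:2,r3:Add1
cycle 4: issue MUL r1<-Mul2 // r0:Add2,r1:Mul2,r2:2,r3:Add1
cycle 5: CDB Mul1=4; stall // r0:Add2,r1:Mul2,r2:2,r3:Add1
cycle 6: stall // r0:Add2,r1:Mul2,r2:2,r3:Add1
cycle 7: stall // r0:Add2,r1:Mul2,r2:2,r3:Add1
cycle 8: CDB Add1=0; issue ADD r0<-Add1 // r0:Add1,r1:Mul2,r2:2,r3:0
cycle 9: CDB Mul2=8; stall // r0:Add1,r1:8,r2:2,r3:0
cycle 10: stall // r0:Add1,r1:8,r2:2,r3:0
cycle 11: CDB Add1=4; issue ADD r2<-Add1 // r0:4,r1:8,r2:Add1,r3:0
cycle 12: CDB Add2=4; issue ADD r2<-Add2 // r0:4,r1:8,r2:Add2,r3:0
cycle 13: stall // r0:4,r1:8,r2:Add2,r3:0
cycle 14: CDB Add1=0; issue ADD r1<-Add1 // r0:4,r1:Add1,r2:Add2,r3:0
cycle 15: stall // r0:4,r1:Add1,r2:Add2,r3:0

STATUS = TAG Add2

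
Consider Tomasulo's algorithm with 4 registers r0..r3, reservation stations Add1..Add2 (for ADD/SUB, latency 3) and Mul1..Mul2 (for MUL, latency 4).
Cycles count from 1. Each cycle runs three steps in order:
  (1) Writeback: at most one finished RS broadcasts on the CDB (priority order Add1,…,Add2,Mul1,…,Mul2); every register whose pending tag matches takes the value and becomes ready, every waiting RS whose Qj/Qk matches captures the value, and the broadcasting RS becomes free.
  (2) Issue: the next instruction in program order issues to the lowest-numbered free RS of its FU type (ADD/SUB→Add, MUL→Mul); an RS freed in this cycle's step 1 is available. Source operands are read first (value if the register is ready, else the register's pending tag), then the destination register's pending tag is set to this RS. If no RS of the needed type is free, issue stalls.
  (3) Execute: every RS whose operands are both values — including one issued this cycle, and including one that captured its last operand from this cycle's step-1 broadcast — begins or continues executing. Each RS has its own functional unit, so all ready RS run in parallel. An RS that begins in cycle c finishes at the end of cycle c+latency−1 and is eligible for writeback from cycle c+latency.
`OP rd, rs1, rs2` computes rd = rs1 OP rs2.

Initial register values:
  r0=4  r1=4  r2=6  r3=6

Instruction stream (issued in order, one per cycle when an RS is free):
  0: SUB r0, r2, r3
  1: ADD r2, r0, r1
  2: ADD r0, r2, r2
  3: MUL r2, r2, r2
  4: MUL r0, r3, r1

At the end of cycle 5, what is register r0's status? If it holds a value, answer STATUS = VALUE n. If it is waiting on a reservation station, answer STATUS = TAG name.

c1: issue SUB r0<-Add1 | r0:Add1,r1:4,r2:6,r3:6
c2: issue ADD r2<-Add2 | r0:Add1,r1:4,r2:Add2,r3:6
c3: stall | r0:Add1,r1:4,r2:Add2,r3:6
c4: CDB Add1=0; issue ADD r0<-Add1 | r0:Add1,r1:4,r2:Add2,r3:6
c5: issue MUL r2<-Mul1 | r0:Add1,r1:4,r2:Mul1,r3:6

STATUS = TAG Add1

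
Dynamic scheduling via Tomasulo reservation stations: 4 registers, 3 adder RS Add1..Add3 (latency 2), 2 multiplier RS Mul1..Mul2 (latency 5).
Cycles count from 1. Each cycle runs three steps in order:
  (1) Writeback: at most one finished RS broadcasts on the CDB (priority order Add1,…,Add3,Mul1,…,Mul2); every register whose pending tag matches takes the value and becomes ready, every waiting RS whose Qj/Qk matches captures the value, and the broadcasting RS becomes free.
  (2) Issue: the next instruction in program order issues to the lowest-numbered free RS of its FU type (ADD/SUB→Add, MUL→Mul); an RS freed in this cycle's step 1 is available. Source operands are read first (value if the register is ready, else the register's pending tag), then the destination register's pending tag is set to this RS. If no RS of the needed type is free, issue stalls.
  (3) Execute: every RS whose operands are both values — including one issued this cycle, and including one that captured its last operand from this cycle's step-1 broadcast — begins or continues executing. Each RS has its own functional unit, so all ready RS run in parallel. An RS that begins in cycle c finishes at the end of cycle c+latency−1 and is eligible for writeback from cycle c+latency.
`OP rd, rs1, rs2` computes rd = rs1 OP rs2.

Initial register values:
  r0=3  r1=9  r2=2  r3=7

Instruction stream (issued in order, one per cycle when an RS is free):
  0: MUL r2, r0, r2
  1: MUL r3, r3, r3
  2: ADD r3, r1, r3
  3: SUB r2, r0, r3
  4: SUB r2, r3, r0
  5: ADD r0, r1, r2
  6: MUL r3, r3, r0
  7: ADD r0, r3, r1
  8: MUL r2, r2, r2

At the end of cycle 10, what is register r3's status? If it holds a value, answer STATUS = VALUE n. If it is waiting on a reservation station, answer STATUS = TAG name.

cycle 1: issue MUL r2<-Mul1 // r0:3,r1:9,r2:Mul1,r3:7
cycle 2: issue MUL r3<-Mul2 // r0:3,r1:9,r2:Mul1,r3:Mul2
cycle 3: issue ADD r3<-Add1 // r0:3,r1:9,r2:Mul1,r3:Add1
cycle 4: issue SUB r2<-Add2 // r0:3,r1:9,r2:Add2,r3:Add1
cycle 5: issue SUB r2<-Add3 // r0:3,r1:9,r2:Add3,r3:Add1
cycle 6: CDB Mul1=6; stall // r0:3,r1:9,r2:Add3,r3:Add1
cycle 7: CDB Mul2=49; stall // r0:3,r1:9,r2:Add3,r3:Add1
cycle 8: stall // r0:3,r1:9,r2:Add3,r3:Add1
cycle 9: CDB Add1=58; issue ADD r0<-Add1 // r0:Add1,r1:9,r2:Add3,r3:58
cycle 10: issue MUL r3<-Mul1 // r0:Add1,r1:9,r2:Add3,r3:Mul1

STATUS = TAG Mul1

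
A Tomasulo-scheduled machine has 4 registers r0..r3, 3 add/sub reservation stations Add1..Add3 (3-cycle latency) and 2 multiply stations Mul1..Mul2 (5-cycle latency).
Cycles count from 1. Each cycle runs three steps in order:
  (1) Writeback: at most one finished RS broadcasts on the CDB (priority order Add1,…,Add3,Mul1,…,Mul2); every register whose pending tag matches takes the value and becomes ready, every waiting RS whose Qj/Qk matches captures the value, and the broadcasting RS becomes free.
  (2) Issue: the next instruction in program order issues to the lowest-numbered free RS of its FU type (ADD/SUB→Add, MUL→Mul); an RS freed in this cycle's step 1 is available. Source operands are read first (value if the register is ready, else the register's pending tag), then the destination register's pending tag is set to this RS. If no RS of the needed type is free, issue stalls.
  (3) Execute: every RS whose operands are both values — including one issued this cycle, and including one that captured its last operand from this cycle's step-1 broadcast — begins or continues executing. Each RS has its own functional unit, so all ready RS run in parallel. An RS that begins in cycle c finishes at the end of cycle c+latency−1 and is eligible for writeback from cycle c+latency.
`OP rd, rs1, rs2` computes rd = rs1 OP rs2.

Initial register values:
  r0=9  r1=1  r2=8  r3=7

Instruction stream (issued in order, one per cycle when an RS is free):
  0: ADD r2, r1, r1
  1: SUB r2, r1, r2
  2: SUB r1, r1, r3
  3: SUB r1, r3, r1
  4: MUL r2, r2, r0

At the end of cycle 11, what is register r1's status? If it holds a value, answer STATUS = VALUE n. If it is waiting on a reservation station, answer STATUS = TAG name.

STATUS = VALUE 13

c1: issue ADD r2<-Add1 | r0:9,r1:1,r2:Add1,r3:7
c2: issue SUB r2<-Add2 | r0:9,r1:1,r2:Add2,r3:7
c3: issue SUB r1<-Add3 | r0:9,r1:Add3,r2:Add2,r3:7
c4: CDB Add1=2; issue SUB r1<-Add1 | r0:9,r1:Add1,r2:Add2,r3:7
c5: issue MUL r2<-Mul1 | r0:9,r1:Add1,r2:Mul1,r3:7
c6: CDB Add3=-6 | r0:9,r1:Add1,r2:Mul1,r3:7
c7: CDB Add2=-1 | r0:9,r1:Add1,r2:Mul1,r3:7
c8: - | r0:9,r1:Add1,r2:Mul1,r3:7
c9: CDB Add1=13 | r0:9,r1:13,r2:Mul1,r3:7
c10: - | r0:9,r1:13,r2:Mul1,r3:7
c11: - | r0:9,r1:13,r2:Mul1,r3:7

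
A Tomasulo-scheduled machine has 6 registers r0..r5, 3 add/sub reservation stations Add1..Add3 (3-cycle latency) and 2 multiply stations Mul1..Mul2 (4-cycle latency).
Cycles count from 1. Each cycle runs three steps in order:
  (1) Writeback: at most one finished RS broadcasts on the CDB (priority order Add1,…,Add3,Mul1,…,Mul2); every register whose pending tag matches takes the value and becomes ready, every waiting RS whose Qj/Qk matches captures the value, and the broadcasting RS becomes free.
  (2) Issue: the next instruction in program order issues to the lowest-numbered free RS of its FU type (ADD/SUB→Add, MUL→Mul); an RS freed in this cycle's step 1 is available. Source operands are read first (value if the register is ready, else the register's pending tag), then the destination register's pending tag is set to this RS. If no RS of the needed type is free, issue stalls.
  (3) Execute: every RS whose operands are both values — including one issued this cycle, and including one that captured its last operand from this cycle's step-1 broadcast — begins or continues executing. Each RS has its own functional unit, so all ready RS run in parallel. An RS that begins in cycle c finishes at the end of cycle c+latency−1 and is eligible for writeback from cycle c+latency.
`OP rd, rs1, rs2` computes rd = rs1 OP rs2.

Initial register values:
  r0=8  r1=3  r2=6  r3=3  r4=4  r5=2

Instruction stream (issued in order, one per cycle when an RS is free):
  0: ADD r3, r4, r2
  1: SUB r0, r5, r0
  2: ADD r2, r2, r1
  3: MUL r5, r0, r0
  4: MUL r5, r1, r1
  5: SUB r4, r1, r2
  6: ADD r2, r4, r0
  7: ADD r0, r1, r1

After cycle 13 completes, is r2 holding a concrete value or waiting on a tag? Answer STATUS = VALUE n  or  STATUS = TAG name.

STATUS = VALUE -12

c1: issue ADD r3<-Add1 | r0:8,r1:3,r2:6,r3:Add1,r4:4,r5:2
c2: issue SUB r0<-Add2 | r0:Add2,r1:3,r2:6,r3:Add1,r4:4,r5:2
c3: issue ADD r2<-Add3 | r0:Add2,r1:3,r2:Add3,r3:Add1,r4:4,r5:2
c4: CDB Add1=10; issue MUL r5<-Mul1 | r0:Add2,r1:3,r2:Add3,r3:10,r4:4,r5:Mul1
c5: CDB Add2=-6; issue MUL r5<-Mul2 | r0:-6,r1:3,r2:Add3,r3:10,r4:4,r5:Mul2
c6: CDB Add3=9; issue SUB r4<-Add1 | r0:-6,r1:3,r2:9,r3:10,r4:Add1,r5:Mul2
c7: issue ADD r2<-Add2 | r0:-6,r1:3,r2:Add2,r3:10,r4:Add1,r5:Mul2
c8: issue ADD r0<-Add3 | r0:Add3,r1:3,r2:Add2,r3:10,r4:Add1,r5:Mul2
c9: CDB Add1=-6 | r0:Add3,r1:3,r2:Add2,r3:10,r4:-6,r5:Mul2
c10: CDB Mul1=36 | r0:Add3,r1:3,r2:Add2,r3:10,r4:-6,r5:Mul2
c11: CDB Add3=6 | r0:6,r1:3,r2:Add2,r3:10,r4:-6,r5:Mul2
c12: CDB Add2=-12 | r0:6,r1:3,r2:-12,r3:10,r4:-6,r5:Mul2
c13: CDB Mul2=9 | r0:6,r1:3,r2:-12,r3:10,r4:-6,r5:9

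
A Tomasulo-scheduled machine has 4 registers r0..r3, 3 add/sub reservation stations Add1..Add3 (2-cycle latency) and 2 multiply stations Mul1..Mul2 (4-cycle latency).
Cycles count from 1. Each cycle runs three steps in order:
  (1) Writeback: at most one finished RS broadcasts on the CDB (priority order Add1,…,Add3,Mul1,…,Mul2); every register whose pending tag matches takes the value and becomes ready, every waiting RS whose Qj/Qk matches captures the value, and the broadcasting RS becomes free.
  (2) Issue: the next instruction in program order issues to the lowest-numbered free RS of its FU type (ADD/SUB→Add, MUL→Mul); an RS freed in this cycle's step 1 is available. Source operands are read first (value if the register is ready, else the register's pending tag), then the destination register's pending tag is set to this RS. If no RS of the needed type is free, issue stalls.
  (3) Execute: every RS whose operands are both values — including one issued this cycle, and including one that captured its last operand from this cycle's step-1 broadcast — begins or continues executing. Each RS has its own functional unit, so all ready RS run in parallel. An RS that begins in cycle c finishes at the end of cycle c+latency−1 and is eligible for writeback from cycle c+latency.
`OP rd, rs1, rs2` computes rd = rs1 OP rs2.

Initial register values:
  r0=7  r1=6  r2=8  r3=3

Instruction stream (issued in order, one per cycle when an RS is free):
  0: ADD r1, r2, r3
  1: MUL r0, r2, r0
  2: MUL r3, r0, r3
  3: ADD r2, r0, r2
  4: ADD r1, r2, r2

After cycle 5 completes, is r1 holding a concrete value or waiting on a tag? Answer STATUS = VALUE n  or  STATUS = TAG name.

STATUS = TAG Add2

  c1: issue ADD r1<-Add1  regs: r0:7,r1:Add1,r2:8,r3:3
  c2: issue MUL r0<-Mul1  regs: r0:Mul1,r1:Add1,r2:8,r3:3
  c3: CDB Add1=11; issue MUL r3<-Mul2  regs: r0:Mul1,r1:11,r2:8,r3:Mul2
  c4: issue ADD r2<-Add1  regs: r0:Mul1,r1:11,r2:Add1,r3:Mul2
  c5: issue ADD r1<-Add2  regs: r0:Mul1,r1:Add2,r2:Add1,r3:Mul2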